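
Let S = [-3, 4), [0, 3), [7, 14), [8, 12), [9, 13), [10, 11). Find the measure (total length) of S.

14

Merged: [-3, 4), [7, 14).
Lengths: 7 + 7 = 14.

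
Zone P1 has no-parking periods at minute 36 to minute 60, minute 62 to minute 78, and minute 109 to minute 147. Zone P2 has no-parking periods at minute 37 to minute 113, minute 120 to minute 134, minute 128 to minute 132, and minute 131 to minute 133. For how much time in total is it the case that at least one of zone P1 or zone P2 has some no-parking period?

B, merged: minute 37 to minute 113, minute 120 to minute 134.
A ∪ B = minute 36 to minute 147.
Total: 111 minutes.

111 minutes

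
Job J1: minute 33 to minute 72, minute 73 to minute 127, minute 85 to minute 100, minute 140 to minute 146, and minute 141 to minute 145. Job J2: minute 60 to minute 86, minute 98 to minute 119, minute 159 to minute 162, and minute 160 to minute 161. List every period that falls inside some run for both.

minute 60 to minute 72, minute 73 to minute 86, minute 98 to minute 119

First set merges to minute 33 to minute 72, minute 73 to minute 127, minute 140 to minute 146.
Second set merges to minute 60 to minute 86, minute 98 to minute 119, minute 159 to minute 162.
minute 33 to minute 72 meets the second set on minute 60 to minute 72.
minute 73 to minute 127 meets the second set on minute 73 to minute 86, minute 98 to minute 119.
minute 140 to minute 146: no overlap with the second set.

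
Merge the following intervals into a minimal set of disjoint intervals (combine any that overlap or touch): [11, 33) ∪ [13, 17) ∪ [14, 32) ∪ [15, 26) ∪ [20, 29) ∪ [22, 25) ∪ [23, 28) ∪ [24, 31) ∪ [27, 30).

[11, 33)

[13, 17) overlaps/touches [11, 33) → extend to [11, 33).
[14, 32) overlaps/touches [11, 33) → extend to [11, 33).
[15, 26) overlaps/touches [11, 33) → extend to [11, 33).
[20, 29) overlaps/touches [11, 33) → extend to [11, 33).
[22, 25) overlaps/touches [11, 33) → extend to [11, 33).
[23, 28) overlaps/touches [11, 33) → extend to [11, 33).
[24, 31) overlaps/touches [11, 33) → extend to [11, 33).
[27, 30) overlaps/touches [11, 33) → extend to [11, 33).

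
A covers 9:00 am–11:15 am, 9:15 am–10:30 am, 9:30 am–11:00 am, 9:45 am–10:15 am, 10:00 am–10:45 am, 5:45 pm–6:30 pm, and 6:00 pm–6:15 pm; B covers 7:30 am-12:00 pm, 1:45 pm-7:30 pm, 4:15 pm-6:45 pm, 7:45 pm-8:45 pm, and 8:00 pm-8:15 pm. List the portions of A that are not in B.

First set merges to 9:00 am–11:15 am, 5:45 pm–6:30 pm.
Second set merges to 7:30 am–12:00 pm, 1:45 pm–7:30 pm, 7:45 pm–8:45 pm.
9:00 am–11:15 am lies entirely inside B → drops out.
5:45 pm–6:30 pm lies entirely inside B → drops out.

none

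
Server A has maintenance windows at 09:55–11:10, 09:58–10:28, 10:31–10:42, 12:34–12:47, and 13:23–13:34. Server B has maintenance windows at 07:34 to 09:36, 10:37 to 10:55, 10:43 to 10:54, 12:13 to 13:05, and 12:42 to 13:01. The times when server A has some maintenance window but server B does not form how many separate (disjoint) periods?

A, merged: 09:55–11:10, 12:34–12:47, 13:23–13:34.
B, merged: 07:34–09:36, 10:37–10:55, 12:13–13:05.
A \ B = 09:55–10:37, 10:55–11:10, 13:23–13:34.
That is 3 disjoint pieces.

3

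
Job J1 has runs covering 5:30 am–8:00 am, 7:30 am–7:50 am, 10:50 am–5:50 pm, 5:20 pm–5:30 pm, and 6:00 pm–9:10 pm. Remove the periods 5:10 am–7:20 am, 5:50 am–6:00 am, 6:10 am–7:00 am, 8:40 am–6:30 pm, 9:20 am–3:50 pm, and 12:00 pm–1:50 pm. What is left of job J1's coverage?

7:20 am-8:00 am, 6:30 pm-9:10 pm

Merge the first list: 5:30 am-8:00 am, 10:50 am-5:50 pm, 6:00 pm-9:10 pm.
Merge the second list: 5:10 am-7:20 am, 8:40 am-6:30 pm.
5:30 am-8:00 am with B removed leaves 7:20 am-8:00 am.
10:50 am-5:50 pm lies entirely inside B → drops out.
6:00 pm-9:10 pm with B removed leaves 6:30 pm-9:10 pm.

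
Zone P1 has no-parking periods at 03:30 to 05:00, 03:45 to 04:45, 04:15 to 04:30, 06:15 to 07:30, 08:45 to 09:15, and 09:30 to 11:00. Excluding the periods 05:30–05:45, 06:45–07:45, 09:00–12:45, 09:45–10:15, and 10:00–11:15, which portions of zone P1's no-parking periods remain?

03:30–05:00, 06:15–06:45, 08:45–09:00

First set merges to 03:30–05:00, 06:15–07:30, 08:45–09:15, 09:30–11:00.
Second set merges to 05:30–05:45, 06:45–07:45, 09:00–12:45.
03:30–05:00 is untouched.
06:15–07:30 with B removed leaves 06:15–06:45.
08:45–09:15 with B removed leaves 08:45–09:00.
09:30–11:00 lies entirely inside B → drops out.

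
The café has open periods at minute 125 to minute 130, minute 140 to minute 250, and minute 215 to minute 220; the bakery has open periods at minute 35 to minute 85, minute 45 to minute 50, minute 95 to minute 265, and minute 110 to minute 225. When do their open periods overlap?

A, merged: minute 125 to minute 130, minute 140 to minute 250.
B, merged: minute 35 to minute 85, minute 95 to minute 265.
minute 125 to minute 130 meets the second set on minute 125 to minute 130.
minute 140 to minute 250 meets the second set on minute 140 to minute 250.

minute 125 to minute 130, minute 140 to minute 250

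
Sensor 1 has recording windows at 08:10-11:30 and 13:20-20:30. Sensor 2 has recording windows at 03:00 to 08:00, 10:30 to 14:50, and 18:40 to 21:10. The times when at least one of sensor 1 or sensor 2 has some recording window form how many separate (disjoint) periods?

2

A ∪ B = 03:00-08:00, 08:10-21:10.
That is 2 disjoint pieces.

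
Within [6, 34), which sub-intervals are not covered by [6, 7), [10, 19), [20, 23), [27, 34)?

[7, 10) ∪ [19, 20) ∪ [23, 27)

The merged coverage is [6, 7), [10, 19), [20, 23), [27, 34).
Complement within [6, 34): [7, 10), [19, 20), [23, 27).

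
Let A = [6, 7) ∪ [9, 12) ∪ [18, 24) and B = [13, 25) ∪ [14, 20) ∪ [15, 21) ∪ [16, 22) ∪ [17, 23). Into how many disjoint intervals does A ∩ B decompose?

1

Merge the second list: [13, 25).
A ∩ B = [18, 24).
That is 1 disjoint piece.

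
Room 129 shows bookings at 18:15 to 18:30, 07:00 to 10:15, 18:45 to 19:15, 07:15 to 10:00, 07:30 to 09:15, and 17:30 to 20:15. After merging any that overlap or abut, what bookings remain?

07:00–10:15, 17:30–20:15

Sort by start: 07:00–10:15, 07:15–10:00, 07:30–09:15, 17:30–20:15, 18:15–18:30, 18:45–19:15.
07:15–10:00 overlaps/touches 07:00–10:15 → extend to 07:00–10:15.
07:30–09:15 overlaps/touches 07:00–10:15 → extend to 07:00–10:15.
17:30–20:15 is disjoint → start new block.
18:15–18:30 overlaps/touches 17:30–20:15 → extend to 17:30–20:15.
18:45–19:15 overlaps/touches 17:30–20:15 → extend to 17:30–20:15.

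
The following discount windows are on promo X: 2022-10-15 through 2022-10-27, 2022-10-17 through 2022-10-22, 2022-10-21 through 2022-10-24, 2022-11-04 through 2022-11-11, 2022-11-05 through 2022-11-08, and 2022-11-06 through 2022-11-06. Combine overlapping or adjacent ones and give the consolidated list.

2022-10-15 through 2022-10-27, 2022-11-04 through 2022-11-11

2022-10-17 through 2022-10-22 overlaps/touches 2022-10-15 through 2022-10-27 → extend to 2022-10-15 through 2022-10-27.
2022-10-21 through 2022-10-24 overlaps/touches 2022-10-15 through 2022-10-27 → extend to 2022-10-15 through 2022-10-27.
2022-11-04 through 2022-11-11 is disjoint → start new block.
2022-11-05 through 2022-11-08 overlaps/touches 2022-11-04 through 2022-11-11 → extend to 2022-11-04 through 2022-11-11.
2022-11-06 through 2022-11-06 overlaps/touches 2022-11-04 through 2022-11-11 → extend to 2022-11-04 through 2022-11-11.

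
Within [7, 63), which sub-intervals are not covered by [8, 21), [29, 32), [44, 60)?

Covered (merged): [8, 21), [29, 32), [44, 60).
Gaps within [7, 63): [7, 8), [21, 29), [32, 44), [60, 63).

[7, 8) ∪ [21, 29) ∪ [32, 44) ∪ [60, 63)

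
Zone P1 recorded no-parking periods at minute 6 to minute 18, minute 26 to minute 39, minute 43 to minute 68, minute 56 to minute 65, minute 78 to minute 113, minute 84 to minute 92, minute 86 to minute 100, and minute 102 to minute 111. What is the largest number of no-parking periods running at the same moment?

Sweep endpoints in order; track running count of active intervals.
Peak of 3 reached at minute 86.

3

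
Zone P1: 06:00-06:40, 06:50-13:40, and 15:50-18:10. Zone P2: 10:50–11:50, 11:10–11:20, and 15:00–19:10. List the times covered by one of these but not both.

06:00–06:40, 06:50–10:50, 11:50–13:40, 15:00–15:50, 18:10–19:10

B, merged: 10:50–11:50, 15:00–19:10.
Only in the first: 06:00–06:40, 06:50–10:50, 11:50–13:40.
Only in the second: 15:00–15:50, 18:10–19:10.
Together these are the periods covered by exactly one.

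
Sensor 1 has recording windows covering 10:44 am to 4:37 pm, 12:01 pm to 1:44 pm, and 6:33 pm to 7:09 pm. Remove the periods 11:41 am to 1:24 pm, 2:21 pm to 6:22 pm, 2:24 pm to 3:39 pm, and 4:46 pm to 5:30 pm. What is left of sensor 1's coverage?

First set merges to 10:44 am–4:37 pm, 6:33 pm–7:09 pm.
Second set merges to 11:41 am–1:24 pm, 2:21 pm–6:22 pm.
10:44 am–4:37 pm minus B → 10:44 am–11:41 am, 1:24 pm–2:21 pm.
6:33 pm–7:09 pm: no B overlap → unchanged.

10:44 am–11:41 am, 1:24 pm–2:21 pm, 6:33 pm–7:09 pm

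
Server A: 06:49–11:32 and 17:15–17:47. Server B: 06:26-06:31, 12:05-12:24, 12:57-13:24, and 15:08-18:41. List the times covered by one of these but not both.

Only in the first: 06:49–11:32.
Only in the second: 06:26–06:31, 12:05–12:24, 12:57–13:24, 15:08–17:15, 17:47–18:41.
Together these are the periods covered by exactly one.

06:26–06:31, 06:49–11:32, 12:05–12:24, 12:57–13:24, 15:08–17:15, 17:47–18:41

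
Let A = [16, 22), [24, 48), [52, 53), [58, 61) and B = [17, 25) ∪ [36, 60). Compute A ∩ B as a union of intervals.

[16, 22) ∩ B → [17, 22).
[24, 48) ∩ B → [24, 25), [36, 48).
[52, 53) ∩ B → [52, 53).
[58, 61) ∩ B → [58, 60).

[17, 22) ∪ [24, 25) ∪ [36, 48) ∪ [52, 53) ∪ [58, 60)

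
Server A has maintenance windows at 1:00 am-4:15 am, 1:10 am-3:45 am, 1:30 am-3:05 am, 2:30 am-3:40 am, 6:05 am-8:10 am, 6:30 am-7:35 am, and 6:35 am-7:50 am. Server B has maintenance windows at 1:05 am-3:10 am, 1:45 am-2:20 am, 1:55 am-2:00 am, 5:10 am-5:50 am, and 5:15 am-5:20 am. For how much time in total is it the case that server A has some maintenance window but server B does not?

A, merged: 1:00 am–4:15 am, 6:05 am–8:10 am.
B, merged: 1:05 am–3:10 am, 5:10 am–5:50 am.
A \ B = 1:00 am–1:05 am, 3:10 am–4:15 am, 6:05 am–8:10 am.
Total: 5 min + 1 h 5 min + 2 h 5 min = 3 h 15 min.

3 h 15 min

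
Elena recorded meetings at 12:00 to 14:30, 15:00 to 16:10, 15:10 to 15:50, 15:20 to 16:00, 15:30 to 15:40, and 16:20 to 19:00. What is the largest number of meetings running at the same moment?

Walk the sorted start/end points keeping a running depth.
The depth first hits 4 at 15:30.

4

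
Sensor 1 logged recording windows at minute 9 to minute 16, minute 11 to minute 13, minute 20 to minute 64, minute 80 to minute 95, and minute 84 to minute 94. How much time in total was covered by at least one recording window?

Merged: minute 9 to minute 16, minute 20 to minute 64, minute 80 to minute 95.
Lengths: 7 minutes + 44 minutes + 15 minutes = 66 minutes.

66 minutes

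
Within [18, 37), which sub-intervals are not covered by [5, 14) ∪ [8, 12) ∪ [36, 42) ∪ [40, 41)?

[18, 36)

The merged coverage is [5, 14), [36, 42).
Uncovered inside [18, 37): [18, 36).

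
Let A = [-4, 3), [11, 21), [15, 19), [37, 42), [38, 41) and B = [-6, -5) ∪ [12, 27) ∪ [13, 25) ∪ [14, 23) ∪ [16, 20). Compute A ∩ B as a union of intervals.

Merge the first list: [-4, 3), [11, 21), [37, 42).
Merge the second list: [-6, -5), [12, 27).
[-4, 3) meets no B interval.
[11, 21) ∩ B → [12, 21).
[37, 42) meets no B interval.

[12, 21)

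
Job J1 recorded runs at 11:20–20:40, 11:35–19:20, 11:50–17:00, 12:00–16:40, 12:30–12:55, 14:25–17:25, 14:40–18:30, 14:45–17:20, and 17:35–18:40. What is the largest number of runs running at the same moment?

Sweep endpoints in order; track running count of active intervals.
Peak of 7 reached at 14:45.

7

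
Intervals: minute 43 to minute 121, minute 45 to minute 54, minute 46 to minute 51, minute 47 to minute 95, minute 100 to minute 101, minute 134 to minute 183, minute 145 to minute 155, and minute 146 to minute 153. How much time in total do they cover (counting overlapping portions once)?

127 minutes

Merged: minute 43 to minute 121, minute 134 to minute 183.
Lengths: 78 minutes + 49 minutes = 127 minutes.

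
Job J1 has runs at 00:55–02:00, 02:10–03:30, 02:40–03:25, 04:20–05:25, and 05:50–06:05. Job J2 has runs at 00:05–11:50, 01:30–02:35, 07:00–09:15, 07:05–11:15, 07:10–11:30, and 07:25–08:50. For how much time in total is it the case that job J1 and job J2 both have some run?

3 h 45 min

A, merged: 00:55–02:00, 02:10–03:30, 04:20–05:25, 05:50–06:05.
B, merged: 00:05–11:50.
A ∩ B = 00:55–02:00, 02:10–03:30, 04:20–05:25, 05:50–06:05.
Total: 1 h 5 min + 1 h 20 min + 1 h 5 min + 15 min = 3 h 45 min.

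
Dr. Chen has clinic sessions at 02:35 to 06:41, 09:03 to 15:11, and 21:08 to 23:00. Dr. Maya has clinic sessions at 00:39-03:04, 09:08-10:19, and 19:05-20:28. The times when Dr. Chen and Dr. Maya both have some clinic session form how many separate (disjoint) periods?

2

A ∩ B = 02:35–03:04, 09:08–10:19.
That is 2 disjoint pieces.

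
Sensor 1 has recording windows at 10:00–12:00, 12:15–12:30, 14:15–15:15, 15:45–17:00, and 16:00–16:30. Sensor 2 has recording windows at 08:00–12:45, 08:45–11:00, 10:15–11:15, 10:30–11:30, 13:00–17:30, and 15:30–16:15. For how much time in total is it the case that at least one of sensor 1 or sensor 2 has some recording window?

First set merges to 10:00–12:00, 12:15–12:30, 14:15–15:15, 15:45–17:00.
Second set merges to 08:00–12:45, 13:00–17:30.
A ∪ B = 08:00–12:45, 13:00–17:30.
Total: 4 h 45 min + 4 h 30 min = 9 h 15 min.

9 h 15 min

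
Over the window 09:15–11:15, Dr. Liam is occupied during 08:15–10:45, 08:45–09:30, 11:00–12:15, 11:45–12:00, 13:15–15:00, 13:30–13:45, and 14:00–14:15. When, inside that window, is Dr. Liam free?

The merged coverage is 08:15-10:45, 11:00-12:15, 13:15-15:00.
Complement within 09:15-11:15: 10:45-11:00.

10:45-11:00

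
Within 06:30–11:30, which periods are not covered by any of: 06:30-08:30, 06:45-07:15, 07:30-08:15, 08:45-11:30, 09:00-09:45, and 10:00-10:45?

08:30–08:45

Covered (merged): 06:30–08:30, 08:45–11:30.
Uncovered inside 06:30–11:30: 08:30–08:45.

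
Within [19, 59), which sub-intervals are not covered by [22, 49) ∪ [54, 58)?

[19, 22) ∪ [49, 54) ∪ [58, 59)

Covered (merged): [22, 49), [54, 58).
Uncovered inside [19, 59): [19, 22), [49, 54), [58, 59).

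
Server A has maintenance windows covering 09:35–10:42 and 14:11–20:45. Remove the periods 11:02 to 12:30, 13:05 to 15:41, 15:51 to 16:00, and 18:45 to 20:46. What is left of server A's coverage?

09:35–10:42, 15:41–15:51, 16:00–18:45

09:35–10:42 is untouched.
14:11–20:45 with B removed leaves 15:41–15:51, 16:00–18:45.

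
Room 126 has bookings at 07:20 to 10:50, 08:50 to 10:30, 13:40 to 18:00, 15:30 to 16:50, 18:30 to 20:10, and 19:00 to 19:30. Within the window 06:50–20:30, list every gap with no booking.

06:50–07:20, 10:50–13:40, 18:00–18:30, 20:10–20:30

After merging, the occupied span is 07:20–10:50, 13:40–18:00, 18:30–20:10.
Gaps within 06:50–20:30: 06:50–07:20, 10:50–13:40, 18:00–18:30, 20:10–20:30.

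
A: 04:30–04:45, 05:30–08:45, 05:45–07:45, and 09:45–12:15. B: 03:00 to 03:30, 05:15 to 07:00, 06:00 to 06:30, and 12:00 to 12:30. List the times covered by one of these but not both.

A, merged: 04:30–04:45, 05:30–08:45, 09:45–12:15.
B, merged: 03:00–03:30, 05:15–07:00, 12:00–12:30.
A \ B = 04:30–04:45, 07:00–08:45, 09:45–12:00.
B \ A = 03:00–03:30, 05:15–05:30, 12:15–12:30.
Union of the two gives the symmetric difference.

03:00–03:30, 04:30–04:45, 05:15–05:30, 07:00–08:45, 09:45–12:00, 12:15–12:30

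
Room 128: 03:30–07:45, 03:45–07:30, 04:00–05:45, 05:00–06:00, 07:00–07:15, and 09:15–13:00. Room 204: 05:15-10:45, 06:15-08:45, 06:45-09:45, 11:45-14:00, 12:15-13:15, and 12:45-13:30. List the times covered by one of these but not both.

A, merged: 03:30–07:45, 09:15–13:00.
B, merged: 05:15–10:45, 11:45–14:00.
A \ B = 03:30–05:15, 10:45–11:45.
B \ A = 07:45–09:15, 13:00–14:00.
Union of the two gives the symmetric difference.

03:30–05:15, 07:45–09:15, 10:45–11:45, 13:00–14:00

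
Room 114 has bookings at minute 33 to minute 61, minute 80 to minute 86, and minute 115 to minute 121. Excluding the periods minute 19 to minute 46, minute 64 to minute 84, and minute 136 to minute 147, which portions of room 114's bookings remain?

minute 46 to minute 61, minute 84 to minute 86, minute 115 to minute 121

minute 33 to minute 61 with B removed leaves minute 46 to minute 61.
minute 80 to minute 86 with B removed leaves minute 84 to minute 86.
minute 115 to minute 121 is untouched.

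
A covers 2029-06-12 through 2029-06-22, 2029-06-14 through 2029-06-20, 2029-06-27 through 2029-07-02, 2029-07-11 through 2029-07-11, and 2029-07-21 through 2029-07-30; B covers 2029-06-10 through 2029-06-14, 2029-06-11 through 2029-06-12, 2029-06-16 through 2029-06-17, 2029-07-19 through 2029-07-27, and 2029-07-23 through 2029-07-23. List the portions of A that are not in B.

A, merged: 2029-06-12 through 2029-06-22, 2029-06-27 through 2029-07-02, 2029-07-11 through 2029-07-11, 2029-07-21 through 2029-07-30.
B, merged: 2029-06-10 through 2029-06-14, 2029-06-16 through 2029-06-17, 2029-07-19 through 2029-07-27.
2029-06-12 through 2029-06-22 with B removed leaves 2029-06-15 through 2029-06-15, 2029-06-18 through 2029-06-22.
2029-06-27 through 2029-07-02 is untouched.
2029-07-11 through 2029-07-11 is untouched.
2029-07-21 through 2029-07-30 with B removed leaves 2029-07-28 through 2029-07-30.

2029-06-15 through 2029-06-15, 2029-06-18 through 2029-06-22, 2029-06-27 through 2029-07-02, 2029-07-11 through 2029-07-11, 2029-07-28 through 2029-07-30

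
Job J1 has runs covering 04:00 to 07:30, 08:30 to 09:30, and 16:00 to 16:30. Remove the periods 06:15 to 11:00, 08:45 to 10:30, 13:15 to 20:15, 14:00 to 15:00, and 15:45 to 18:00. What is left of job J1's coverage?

04:00-06:15

Merge the second list: 06:15-11:00, 13:15-20:15.
04:00-07:30 \ B = 04:00-06:15.
08:30-09:30: entirely removed.
16:00-16:30: entirely removed.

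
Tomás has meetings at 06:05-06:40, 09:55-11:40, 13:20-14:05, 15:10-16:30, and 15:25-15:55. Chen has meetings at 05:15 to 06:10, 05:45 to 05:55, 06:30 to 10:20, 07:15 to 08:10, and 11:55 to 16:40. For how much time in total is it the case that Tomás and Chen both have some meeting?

Merge the first list: 06:05–06:40, 09:55–11:40, 13:20–14:05, 15:10–16:30.
Merge the second list: 05:15–06:10, 06:30–10:20, 11:55–16:40.
A ∩ B = 06:05–06:10, 06:30–06:40, 09:55–10:20, 13:20–14:05, 15:10–16:30.
Total: 5 min + 10 min + 25 min + 45 min + 1 h 20 min = 2 h 45 min.

2 h 45 min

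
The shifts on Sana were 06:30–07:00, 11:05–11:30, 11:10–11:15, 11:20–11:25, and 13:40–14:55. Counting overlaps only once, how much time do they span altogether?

Merged: 06:30-07:00, 11:05-11:30, 13:40-14:55.
Lengths: 30 min + 25 min + 1 h 15 min = 2 h 10 min.

2 h 10 min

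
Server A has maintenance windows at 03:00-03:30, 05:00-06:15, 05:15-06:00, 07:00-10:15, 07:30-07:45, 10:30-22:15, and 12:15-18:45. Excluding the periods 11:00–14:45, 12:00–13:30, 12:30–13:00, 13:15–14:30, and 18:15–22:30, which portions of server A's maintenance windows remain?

03:00–03:30, 05:00–06:15, 07:00–10:15, 10:30–11:00, 14:45–18:15

A, merged: 03:00–03:30, 05:00–06:15, 07:00–10:15, 10:30–22:15.
B, merged: 11:00–14:45, 18:15–22:30.
03:00–03:30: no B overlap → unchanged.
05:00–06:15: no B overlap → unchanged.
07:00–10:15: no B overlap → unchanged.
10:30–22:15 minus B → 10:30–11:00, 14:45–18:15.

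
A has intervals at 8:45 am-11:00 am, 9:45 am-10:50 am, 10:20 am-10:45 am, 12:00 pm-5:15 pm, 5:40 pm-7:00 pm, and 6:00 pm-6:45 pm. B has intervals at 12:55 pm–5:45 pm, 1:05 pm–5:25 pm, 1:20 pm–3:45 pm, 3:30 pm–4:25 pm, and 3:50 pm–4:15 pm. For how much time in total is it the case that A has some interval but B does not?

Merge the first list: 8:45 am-11:00 am, 12:00 pm-5:15 pm, 5:40 pm-7:00 pm.
Merge the second list: 12:55 pm-5:45 pm.
A \ B = 8:45 am-11:00 am, 12:00 pm-12:55 pm, 5:45 pm-7:00 pm.
Total: 2 h 15 min + 55 min + 1 h 15 min = 4 h 25 min.

4 h 25 min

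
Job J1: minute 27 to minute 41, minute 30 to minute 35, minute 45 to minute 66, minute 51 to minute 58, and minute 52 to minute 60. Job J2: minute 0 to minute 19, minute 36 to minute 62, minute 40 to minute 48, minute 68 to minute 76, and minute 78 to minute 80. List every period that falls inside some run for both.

First set merges to minute 27 to minute 41, minute 45 to minute 66.
Second set merges to minute 0 to minute 19, minute 36 to minute 62, minute 68 to minute 76, minute 78 to minute 80.
minute 27 to minute 41 meets the second set on minute 36 to minute 41.
minute 45 to minute 66 meets the second set on minute 45 to minute 62.

minute 36 to minute 41, minute 45 to minute 62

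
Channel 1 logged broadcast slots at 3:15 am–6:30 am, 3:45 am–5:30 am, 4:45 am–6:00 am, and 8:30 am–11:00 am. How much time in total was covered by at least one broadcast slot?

Merged: 3:15 am-6:30 am, 8:30 am-11:00 am.
Lengths: 3 h 15 min + 2 h 30 min = 5 h 45 min.

5 h 45 min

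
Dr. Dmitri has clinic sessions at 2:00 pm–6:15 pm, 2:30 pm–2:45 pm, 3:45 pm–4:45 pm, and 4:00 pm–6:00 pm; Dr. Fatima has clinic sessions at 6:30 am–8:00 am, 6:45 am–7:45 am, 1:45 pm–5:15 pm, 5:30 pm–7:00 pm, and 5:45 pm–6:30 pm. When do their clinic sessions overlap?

2:00 pm-5:15 pm, 5:30 pm-6:15 pm

Merge the first list: 2:00 pm-6:15 pm.
Merge the second list: 6:30 am-8:00 am, 1:45 pm-5:15 pm, 5:30 pm-7:00 pm.
2:00 pm-6:15 pm ∩ B → 2:00 pm-5:15 pm, 5:30 pm-6:15 pm.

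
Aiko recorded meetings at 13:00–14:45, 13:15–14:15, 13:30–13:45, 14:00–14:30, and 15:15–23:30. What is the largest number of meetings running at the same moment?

At 13:30, 3 of the intervals are simultaneously active.
No point has more.

3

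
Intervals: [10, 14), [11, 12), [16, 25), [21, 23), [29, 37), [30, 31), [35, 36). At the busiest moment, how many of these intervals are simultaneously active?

Sweep endpoints in order; track running count of active intervals.
Peak of 2 reached at 11.

2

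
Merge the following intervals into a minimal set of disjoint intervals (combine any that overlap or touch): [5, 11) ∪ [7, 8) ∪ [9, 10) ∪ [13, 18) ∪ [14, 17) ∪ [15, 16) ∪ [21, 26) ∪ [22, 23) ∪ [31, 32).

[7, 8) overlaps/touches [5, 11) → extend to [5, 11).
[9, 10) overlaps/touches [5, 11) → extend to [5, 11).
[13, 18) is disjoint → start new block.
[14, 17) overlaps/touches [13, 18) → extend to [13, 18).
[15, 16) overlaps/touches [13, 18) → extend to [13, 18).
[21, 26) is disjoint → start new block.
[22, 23) overlaps/touches [21, 26) → extend to [21, 26).
[31, 32) is disjoint → start new block.

[5, 11) ∪ [13, 18) ∪ [21, 26) ∪ [31, 32)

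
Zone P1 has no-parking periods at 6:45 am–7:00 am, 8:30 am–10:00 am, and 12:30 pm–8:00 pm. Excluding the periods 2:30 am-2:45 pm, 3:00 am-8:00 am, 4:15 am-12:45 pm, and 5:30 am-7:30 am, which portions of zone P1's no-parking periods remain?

2:45 pm–8:00 pm

B, merged: 2:30 am–2:45 pm.
6:45 am–7:00 am lies entirely inside B → drops out.
8:30 am–10:00 am lies entirely inside B → drops out.
12:30 pm–8:00 pm with B removed leaves 2:45 pm–8:00 pm.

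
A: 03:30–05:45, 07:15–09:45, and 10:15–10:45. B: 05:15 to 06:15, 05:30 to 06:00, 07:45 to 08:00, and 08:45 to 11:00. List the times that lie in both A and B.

05:15-05:45, 07:45-08:00, 08:45-09:45, 10:15-10:45

Merge the second list: 05:15-06:15, 07:45-08:00, 08:45-11:00.
03:30-05:45 ∩ B → 05:15-05:45.
07:15-09:45 ∩ B → 07:45-08:00, 08:45-09:45.
10:15-10:45 ∩ B → 10:15-10:45.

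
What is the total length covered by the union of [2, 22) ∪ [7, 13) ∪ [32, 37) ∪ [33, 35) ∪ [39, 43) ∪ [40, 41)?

29

Merged: [2, 22), [32, 37), [39, 43).
Lengths: 20 + 5 + 4 = 29.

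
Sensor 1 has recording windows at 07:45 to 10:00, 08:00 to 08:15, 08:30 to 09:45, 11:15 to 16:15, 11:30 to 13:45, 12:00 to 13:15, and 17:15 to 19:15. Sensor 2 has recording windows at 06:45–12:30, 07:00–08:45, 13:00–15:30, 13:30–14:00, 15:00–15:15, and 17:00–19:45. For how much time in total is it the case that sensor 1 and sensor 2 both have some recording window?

A, merged: 07:45-10:00, 11:15-16:15, 17:15-19:15.
B, merged: 06:45-12:30, 13:00-15:30, 17:00-19:45.
A ∩ B = 07:45-10:00, 11:15-12:30, 13:00-15:30, 17:15-19:15.
Total: 2 h 15 min + 1 h 15 min + 2 h 30 min + 2 h = 8 h.

8 h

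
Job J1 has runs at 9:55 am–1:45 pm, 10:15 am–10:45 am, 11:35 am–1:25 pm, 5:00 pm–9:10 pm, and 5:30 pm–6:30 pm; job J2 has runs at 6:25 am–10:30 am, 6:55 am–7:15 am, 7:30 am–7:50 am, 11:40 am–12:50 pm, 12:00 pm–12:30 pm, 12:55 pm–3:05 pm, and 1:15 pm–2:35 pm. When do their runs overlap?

9:55 am–10:30 am, 11:40 am–12:50 pm, 12:55 pm–1:45 pm

A, merged: 9:55 am–1:45 pm, 5:00 pm–9:10 pm.
B, merged: 6:25 am–10:30 am, 11:40 am–12:50 pm, 12:55 pm–3:05 pm.
9:55 am–1:45 pm meets the second set on 9:55 am–10:30 am, 11:40 am–12:50 pm, 12:55 pm–1:45 pm.
5:00 pm–9:10 pm: no overlap with the second set.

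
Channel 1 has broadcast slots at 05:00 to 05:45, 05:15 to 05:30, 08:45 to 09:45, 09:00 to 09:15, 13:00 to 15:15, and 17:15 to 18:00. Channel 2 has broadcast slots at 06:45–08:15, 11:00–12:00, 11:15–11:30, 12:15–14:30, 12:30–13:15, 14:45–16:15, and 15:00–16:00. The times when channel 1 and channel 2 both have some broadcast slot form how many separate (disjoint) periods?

2

A, merged: 05:00–05:45, 08:45–09:45, 13:00–15:15, 17:15–18:00.
B, merged: 06:45–08:15, 11:00–12:00, 12:15–14:30, 14:45–16:15.
A ∩ B = 13:00–14:30, 14:45–15:15.
That is 2 disjoint pieces.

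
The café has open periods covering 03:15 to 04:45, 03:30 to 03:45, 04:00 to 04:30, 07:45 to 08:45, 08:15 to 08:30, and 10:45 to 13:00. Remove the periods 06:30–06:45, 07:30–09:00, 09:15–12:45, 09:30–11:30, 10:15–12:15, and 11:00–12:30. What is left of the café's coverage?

Merge the first list: 03:15–04:45, 07:45–08:45, 10:45–13:00.
Merge the second list: 06:30–06:45, 07:30–09:00, 09:15–12:45.
03:15–04:45: no B overlap → unchanged.
07:45–08:45: fully covered by B → removed.
10:45–13:00 minus B → 12:45–13:00.

03:15–04:45, 12:45–13:00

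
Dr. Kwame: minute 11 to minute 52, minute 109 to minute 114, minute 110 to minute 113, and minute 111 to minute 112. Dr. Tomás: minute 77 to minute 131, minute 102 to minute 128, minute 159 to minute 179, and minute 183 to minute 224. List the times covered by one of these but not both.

minute 11 to minute 52, minute 77 to minute 109, minute 114 to minute 131, minute 159 to minute 179, minute 183 to minute 224

Merge the first list: minute 11 to minute 52, minute 109 to minute 114.
Merge the second list: minute 77 to minute 131, minute 159 to minute 179, minute 183 to minute 224.
A but not B: minute 11 to minute 52.
B but not A: minute 77 to minute 109, minute 114 to minute 131, minute 159 to minute 179, minute 183 to minute 224.
Combining gives A △ B.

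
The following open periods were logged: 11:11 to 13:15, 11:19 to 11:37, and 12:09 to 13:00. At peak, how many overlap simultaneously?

At 11:19, 2 of the intervals are simultaneously active.
No point has more.

2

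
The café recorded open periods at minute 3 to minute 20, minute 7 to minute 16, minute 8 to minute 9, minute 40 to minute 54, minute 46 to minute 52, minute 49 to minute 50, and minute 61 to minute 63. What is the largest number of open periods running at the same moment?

3

Walk the sorted start/end points keeping a running depth.
The depth first hits 3 at minute 8.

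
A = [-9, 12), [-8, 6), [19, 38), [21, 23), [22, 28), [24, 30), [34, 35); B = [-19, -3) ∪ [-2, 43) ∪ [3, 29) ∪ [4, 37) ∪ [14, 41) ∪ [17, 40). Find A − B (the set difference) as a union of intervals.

[-3, -2)

A, merged: [-9, 12), [19, 38).
B, merged: [-19, -3), [-2, 43).
[-9, 12) minus B → [-3, -2).
[19, 38): fully covered by B → removed.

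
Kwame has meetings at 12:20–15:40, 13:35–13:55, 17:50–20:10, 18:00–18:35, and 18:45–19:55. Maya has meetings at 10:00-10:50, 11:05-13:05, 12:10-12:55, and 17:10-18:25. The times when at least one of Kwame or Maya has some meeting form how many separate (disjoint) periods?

3

A, merged: 12:20-15:40, 17:50-20:10.
B, merged: 10:00-10:50, 11:05-13:05, 17:10-18:25.
A ∪ B = 10:00-10:50, 11:05-15:40, 17:10-20:10.
That is 3 disjoint pieces.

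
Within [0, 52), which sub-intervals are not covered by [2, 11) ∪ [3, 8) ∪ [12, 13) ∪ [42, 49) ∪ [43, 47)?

[0, 2) ∪ [11, 12) ∪ [13, 42) ∪ [49, 52)

After merging, the occupied span is [2, 11), [12, 13), [42, 49).
Uncovered inside [0, 52): [0, 2), [11, 12), [13, 42), [49, 52).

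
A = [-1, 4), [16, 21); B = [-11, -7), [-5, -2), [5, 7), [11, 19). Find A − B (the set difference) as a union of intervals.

[-1, 4): nothing removed.
[16, 21) \ B = [19, 21).

[-1, 4) ∪ [19, 21)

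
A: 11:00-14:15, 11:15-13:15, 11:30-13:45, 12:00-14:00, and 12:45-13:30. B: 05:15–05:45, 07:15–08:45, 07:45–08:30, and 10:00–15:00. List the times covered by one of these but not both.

A, merged: 11:00–14:15.
B, merged: 05:15–05:45, 07:15–08:45, 10:00–15:00.
A \ B = none.
B \ A = 05:15–05:45, 07:15–08:45, 10:00–11:00, 14:15–15:00.
Union of the two gives the symmetric difference.

05:15–05:45, 07:15–08:45, 10:00–11:00, 14:15–15:00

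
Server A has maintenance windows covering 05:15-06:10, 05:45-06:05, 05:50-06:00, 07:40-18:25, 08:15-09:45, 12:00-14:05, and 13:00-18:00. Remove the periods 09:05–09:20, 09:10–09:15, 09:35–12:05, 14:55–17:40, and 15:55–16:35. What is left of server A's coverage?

Merge the first list: 05:15–06:10, 07:40–18:25.
Merge the second list: 09:05–09:20, 09:35–12:05, 14:55–17:40.
05:15–06:10 is untouched.
07:40–18:25 with B removed leaves 07:40–09:05, 09:20–09:35, 12:05–14:55, 17:40–18:25.

05:15–06:10, 07:40–09:05, 09:20–09:35, 12:05–14:55, 17:40–18:25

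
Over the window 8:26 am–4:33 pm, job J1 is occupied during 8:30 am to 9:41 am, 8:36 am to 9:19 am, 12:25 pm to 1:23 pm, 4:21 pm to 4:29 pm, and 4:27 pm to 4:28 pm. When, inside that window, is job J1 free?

8:26 am-8:30 am, 9:41 am-12:25 pm, 1:23 pm-4:21 pm, 4:29 pm-4:33 pm

The merged coverage is 8:30 am-9:41 am, 12:25 pm-1:23 pm, 4:21 pm-4:29 pm.
Uncovered inside 8:26 am-4:33 pm: 8:26 am-8:30 am, 9:41 am-12:25 pm, 1:23 pm-4:21 pm, 4:29 pm-4:33 pm.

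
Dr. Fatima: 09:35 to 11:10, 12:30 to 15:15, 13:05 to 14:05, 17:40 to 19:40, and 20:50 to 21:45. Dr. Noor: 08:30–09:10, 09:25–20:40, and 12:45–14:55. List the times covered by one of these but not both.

08:30–09:10, 09:25–09:35, 11:10–12:30, 15:15–17:40, 19:40–20:40, 20:50–21:45

Merge the first list: 09:35–11:10, 12:30–15:15, 17:40–19:40, 20:50–21:45.
Merge the second list: 08:30–09:10, 09:25–20:40.
Only in the first: 20:50–21:45.
Only in the second: 08:30–09:10, 09:25–09:35, 11:10–12:30, 15:15–17:40, 19:40–20:40.
Together these are the periods covered by exactly one.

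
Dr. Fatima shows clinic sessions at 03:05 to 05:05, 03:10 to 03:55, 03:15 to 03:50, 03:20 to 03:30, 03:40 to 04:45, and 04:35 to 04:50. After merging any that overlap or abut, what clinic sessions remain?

03:05-05:05

03:10-03:55 overlaps/touches 03:05-05:05 → extend to 03:05-05:05.
03:15-03:50 overlaps/touches 03:05-05:05 → extend to 03:05-05:05.
03:20-03:30 overlaps/touches 03:05-05:05 → extend to 03:05-05:05.
03:40-04:45 overlaps/touches 03:05-05:05 → extend to 03:05-05:05.
04:35-04:50 overlaps/touches 03:05-05:05 → extend to 03:05-05:05.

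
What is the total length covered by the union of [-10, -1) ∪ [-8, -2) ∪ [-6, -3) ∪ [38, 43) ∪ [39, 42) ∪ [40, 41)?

Merged: [-10, -1), [38, 43).
Lengths: 9 + 5 = 14.

14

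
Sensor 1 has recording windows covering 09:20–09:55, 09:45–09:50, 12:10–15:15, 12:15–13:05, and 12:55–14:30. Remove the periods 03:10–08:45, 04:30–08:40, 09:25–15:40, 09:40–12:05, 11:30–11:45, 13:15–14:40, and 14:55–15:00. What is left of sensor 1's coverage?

First set merges to 09:20–09:55, 12:10–15:15.
Second set merges to 03:10–08:45, 09:25–15:40.
09:20–09:55 \ B = 09:20–09:25.
12:10–15:15: entirely removed.

09:20–09:25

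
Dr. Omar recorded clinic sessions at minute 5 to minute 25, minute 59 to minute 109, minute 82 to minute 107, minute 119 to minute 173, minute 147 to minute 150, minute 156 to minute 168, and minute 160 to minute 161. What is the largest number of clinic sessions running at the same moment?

3

Walk the sorted start/end points keeping a running depth.
The depth first hits 3 at minute 160.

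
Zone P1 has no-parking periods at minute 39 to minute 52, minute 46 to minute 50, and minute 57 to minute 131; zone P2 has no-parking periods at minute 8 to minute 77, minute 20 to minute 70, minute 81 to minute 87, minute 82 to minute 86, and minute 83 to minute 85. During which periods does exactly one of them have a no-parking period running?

First set merges to minute 39 to minute 52, minute 57 to minute 131.
Second set merges to minute 8 to minute 77, minute 81 to minute 87.
A \ B = minute 77 to minute 81, minute 87 to minute 131.
B \ A = minute 8 to minute 39, minute 52 to minute 57.
Union of the two gives the symmetric difference.

minute 8 to minute 39, minute 52 to minute 57, minute 77 to minute 81, minute 87 to minute 131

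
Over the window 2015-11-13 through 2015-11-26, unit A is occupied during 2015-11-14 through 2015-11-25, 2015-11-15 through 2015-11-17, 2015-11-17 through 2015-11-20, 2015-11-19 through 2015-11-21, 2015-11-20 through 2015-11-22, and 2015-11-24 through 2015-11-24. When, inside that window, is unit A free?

Covered (merged): 2015-11-14 through 2015-11-25.
Gaps within 2015-11-13 through 2015-11-26: 2015-11-13 through 2015-11-13, 2015-11-26 through 2015-11-26.

2015-11-13 through 2015-11-13, 2015-11-26 through 2015-11-26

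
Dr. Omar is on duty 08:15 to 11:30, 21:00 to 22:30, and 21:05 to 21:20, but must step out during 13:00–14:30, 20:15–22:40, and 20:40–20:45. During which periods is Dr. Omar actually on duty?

Merge the first list: 08:15-11:30, 21:00-22:30.
Merge the second list: 13:00-14:30, 20:15-22:40.
08:15-11:30: nothing removed.
21:00-22:30: entirely removed.

08:15-11:30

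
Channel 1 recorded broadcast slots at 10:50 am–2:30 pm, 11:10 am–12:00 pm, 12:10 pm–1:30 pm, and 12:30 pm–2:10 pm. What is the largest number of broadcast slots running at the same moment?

At 12:30 pm, 3 of the intervals are simultaneously active.
No point has more.

3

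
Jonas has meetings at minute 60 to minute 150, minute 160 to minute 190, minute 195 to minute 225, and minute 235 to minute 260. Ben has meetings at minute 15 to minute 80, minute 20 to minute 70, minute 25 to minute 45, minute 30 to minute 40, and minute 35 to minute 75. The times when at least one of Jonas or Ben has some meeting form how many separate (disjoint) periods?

4

Second set merges to minute 15 to minute 80.
A ∪ B = minute 15 to minute 150, minute 160 to minute 190, minute 195 to minute 225, minute 235 to minute 260.
That is 4 disjoint pieces.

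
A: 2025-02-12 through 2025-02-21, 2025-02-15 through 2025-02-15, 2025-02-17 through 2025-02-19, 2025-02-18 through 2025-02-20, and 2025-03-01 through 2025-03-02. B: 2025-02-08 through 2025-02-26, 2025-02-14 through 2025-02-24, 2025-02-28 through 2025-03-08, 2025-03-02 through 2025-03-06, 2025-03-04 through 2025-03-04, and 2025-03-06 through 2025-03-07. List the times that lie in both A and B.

Merge the first list: 2025-02-12 through 2025-02-21, 2025-03-01 through 2025-03-02.
Merge the second list: 2025-02-08 through 2025-02-26, 2025-02-28 through 2025-03-08.
2025-02-12 through 2025-02-21 ∩ B → 2025-02-12 through 2025-02-21.
2025-03-01 through 2025-03-02 ∩ B → 2025-03-01 through 2025-03-02.

2025-02-12 through 2025-02-21, 2025-03-01 through 2025-03-02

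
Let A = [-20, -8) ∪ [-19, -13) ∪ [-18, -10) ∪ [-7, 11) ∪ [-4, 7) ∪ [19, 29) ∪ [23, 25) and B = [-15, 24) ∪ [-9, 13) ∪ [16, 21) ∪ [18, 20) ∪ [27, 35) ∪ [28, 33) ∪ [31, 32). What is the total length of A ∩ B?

32

A, merged: [-20, -8), [-7, 11), [19, 29).
B, merged: [-15, 24), [27, 35).
A ∩ B = [-15, -8), [-7, 11), [19, 24), [27, 29).
Total: 7 + 18 + 5 + 2 = 32.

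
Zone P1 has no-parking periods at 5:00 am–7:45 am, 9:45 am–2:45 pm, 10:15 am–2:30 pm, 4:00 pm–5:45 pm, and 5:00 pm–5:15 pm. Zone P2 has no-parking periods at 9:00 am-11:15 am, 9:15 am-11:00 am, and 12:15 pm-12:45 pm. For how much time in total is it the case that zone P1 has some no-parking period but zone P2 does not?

7 h 30 min

A, merged: 5:00 am–7:45 am, 9:45 am–2:45 pm, 4:00 pm–5:45 pm.
B, merged: 9:00 am–11:15 am, 12:15 pm–12:45 pm.
A \ B = 5:00 am–7:45 am, 11:15 am–12:15 pm, 12:45 pm–2:45 pm, 4:00 pm–5:45 pm.
Total: 2 h 45 min + 1 h + 2 h + 1 h 45 min = 7 h 30 min.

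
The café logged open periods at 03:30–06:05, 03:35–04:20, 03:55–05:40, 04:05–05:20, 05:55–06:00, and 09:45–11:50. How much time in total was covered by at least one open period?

Merged: 03:30–06:05, 09:45–11:50.
Lengths: 2 h 35 min + 2 h 5 min = 4 h 40 min.

4 h 40 min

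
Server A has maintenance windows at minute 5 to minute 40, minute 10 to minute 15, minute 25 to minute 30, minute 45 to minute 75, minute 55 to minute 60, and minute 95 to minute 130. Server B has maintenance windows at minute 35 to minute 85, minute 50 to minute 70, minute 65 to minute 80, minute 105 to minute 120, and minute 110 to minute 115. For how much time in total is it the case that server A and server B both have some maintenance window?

Merge the first list: minute 5 to minute 40, minute 45 to minute 75, minute 95 to minute 130.
Merge the second list: minute 35 to minute 85, minute 105 to minute 120.
A ∩ B = minute 35 to minute 40, minute 45 to minute 75, minute 105 to minute 120.
Total: 5 minutes + 30 minutes + 15 minutes = 50 minutes.

50 minutes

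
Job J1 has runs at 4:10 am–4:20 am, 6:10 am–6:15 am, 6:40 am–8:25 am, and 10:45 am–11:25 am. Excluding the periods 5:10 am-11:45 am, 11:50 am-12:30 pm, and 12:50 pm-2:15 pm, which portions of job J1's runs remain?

4:10 am–4:20 am

4:10 am–4:20 am: nothing removed.
6:10 am–6:15 am: entirely removed.
6:40 am–8:25 am: entirely removed.
10:45 am–11:25 am: entirely removed.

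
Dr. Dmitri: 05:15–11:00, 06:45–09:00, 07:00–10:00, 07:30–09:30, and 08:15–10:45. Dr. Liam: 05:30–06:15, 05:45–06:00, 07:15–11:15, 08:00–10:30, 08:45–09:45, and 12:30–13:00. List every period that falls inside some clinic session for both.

First set merges to 05:15-11:00.
Second set merges to 05:30-06:15, 07:15-11:15, 12:30-13:00.
05:15-11:00 ∩ B → 05:30-06:15, 07:15-11:00.

05:30-06:15, 07:15-11:00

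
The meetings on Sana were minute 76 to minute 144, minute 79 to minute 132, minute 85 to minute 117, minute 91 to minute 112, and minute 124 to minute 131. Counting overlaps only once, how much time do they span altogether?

Merged: minute 76 to minute 144.
Length: 68 minutes.

68 minutes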